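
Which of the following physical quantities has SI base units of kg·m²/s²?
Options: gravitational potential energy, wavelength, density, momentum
Checking the SI base units of each option:
  gravitational potential energy (U = -GMm/r): kg·m²/s²  ✓ matches
  wavelength (λ = v/f): m  ✗
  density (ρ = m/V): kg/m³  ✗
  momentum (p = mv): kg·m/s  ✗

Only gravitational potential energy has units kg·m²/s².

Answer: gravitational potential energy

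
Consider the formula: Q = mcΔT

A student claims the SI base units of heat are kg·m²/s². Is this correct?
Units of each symbol in Q = mcΔT:
  m (mass): kg
  c (specific heat capacity, in J/(kg·K)): m²/(s²·K)
  ΔT (temperature change): K

Multiplying the contributions: [kg] · [m²/(s²·K)] · [K]
Adding exponents of each base unit: kg: 1, m: 2, s: -2
SI base units of heat: kg·m²/s²

The claimed units kg·m²/s² match the derived units, so the claim is correct.

Answer: Yes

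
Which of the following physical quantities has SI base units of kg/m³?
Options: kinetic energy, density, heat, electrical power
Checking the SI base units of each option:
  kinetic energy (E = ½mv²): kg·m²/s²  ✗
  density (ρ = m/V): kg/m³  ✓ matches
  heat (Q = mcΔT): kg·m²/s²  ✗
  electrical power (P = IV): kg·m²/s³  ✗

Only density has units kg/m³.

Answer: density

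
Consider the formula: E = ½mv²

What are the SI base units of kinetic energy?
Units of each symbol in E = ½mv²:
  m (mass): kg
  v (speed): m/s  → to the power 2, contributes m²/s²
  The factor ½ is dimensionless.

Multiplying the contributions: [kg] · [m²/s²]
Adding exponents of each base unit: kg: 1, m: 2, s: -2
SI base units of kinetic energy: kg·m²/s²

Answer: kg·m²/s²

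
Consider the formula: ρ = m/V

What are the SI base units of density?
Units of each symbol in ρ = m/V:
  m (mass): kg
  V (volume): m³  → in the denominator, contributes 1/m³

Multiplying the contributions: [kg] · [1/m³]
Adding exponents of each base unit: kg: 1, m: -3
SI base units of density: kg/m³

Answer: kg/m³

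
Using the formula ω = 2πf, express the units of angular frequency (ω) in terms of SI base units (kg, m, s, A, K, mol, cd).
Units of each symbol in ω = 2πf:
  f (frequency): 1/s
  The factor 2π is dimensionless.

Multiplying the contributions: [1/s]
Adding exponents of each base unit: s: -1
SI base units of angular frequency: 1/s

Answer: 1/s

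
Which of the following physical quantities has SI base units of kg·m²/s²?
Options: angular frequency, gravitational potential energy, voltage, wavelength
Checking the SI base units of each option:
  angular frequency (ω = 2πf): 1/s  ✗
  gravitational potential energy (U = -GMm/r): kg·m²/s²  ✓ matches
  voltage (V = IR): kg·m²/(s³·A)  ✗
  wavelength (λ = v/f): m  ✗

Only gravitational potential energy has units kg·m²/s².

Answer: gravitational potential energy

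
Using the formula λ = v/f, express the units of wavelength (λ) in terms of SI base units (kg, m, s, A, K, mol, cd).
Units of each symbol in λ = v/f:
  v (wave speed): m/s
  f (frequency): 1/s  → in the denominator, contributes s

Multiplying the contributions: [m/s] · [s]
Adding exponents of each base unit: m: 1
SI base units of wavelength: m

Answer: m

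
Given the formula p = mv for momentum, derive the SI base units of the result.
Units of each symbol in p = mv:
  m (mass): kg
  v (velocity): m/s

Multiplying the contributions: [kg] · [m/s]
Adding exponents of each base unit: kg: 1, m: 1, s: -1
SI base units of momentum: kg·m/s

Answer: kg·m/s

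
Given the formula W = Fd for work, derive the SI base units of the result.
Units of each symbol in W = Fd:
  F (force): kg·m/s²
  d (displacement): m

Multiplying the contributions: [kg·m/s²] · [m]
Adding exponents of each base unit: kg: 1, m: 2, s: -2
SI base units of work: kg·m²/s²

Answer: kg·m²/s²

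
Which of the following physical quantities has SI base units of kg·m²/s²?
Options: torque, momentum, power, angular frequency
Checking the SI base units of each option:
  torque (τ = Fr): kg·m²/s²  ✓ matches
  momentum (p = mv): kg·m/s  ✗
  power (P = W/t): kg·m²/s³  ✗
  angular frequency (ω = 2πf): 1/s  ✗

Only torque has units kg·m²/s².

Answer: torque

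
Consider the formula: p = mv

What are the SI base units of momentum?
Units of each symbol in p = mv:
  m (mass): kg
  v (velocity): m/s

Multiplying the contributions: [kg] · [m/s]
Adding exponents of each base unit: kg: 1, m: 1, s: -1
SI base units of momentum: kg·m/s

Answer: kg·m/s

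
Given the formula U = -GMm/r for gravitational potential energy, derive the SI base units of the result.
Units of each symbol in U = -GMm/r:
  G (gravitational constant): m³/(kg·s²)
  M (mass): kg
  m (mass): kg
  r (distance): m  → in the denominator, contributes 1/m
  The minus sign does not affect the units.

Multiplying the contributions: [m³/(kg·s²)] · [kg] · [kg] · [1/m]
Adding exponents of each base unit: kg: 1, m: 2, s: -2
SI base units of gravitational potential energy: kg·m²/s²

Answer: kg·m²/s²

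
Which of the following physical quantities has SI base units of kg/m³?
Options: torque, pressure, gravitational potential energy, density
Checking the SI base units of each option:
  torque (τ = Fr): kg·m²/s²  ✗
  pressure (P = F/A): kg/(m·s²)  ✗
  gravitational potential energy (U = -GMm/r): kg·m²/s²  ✗
  density (ρ = m/V): kg/m³  ✓ matches

Only density has units kg/m³.

Answer: density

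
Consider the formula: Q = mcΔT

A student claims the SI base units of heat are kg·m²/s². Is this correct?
Units of each symbol in Q = mcΔT:
  m (mass): kg
  c (specific heat capacity, in J/(kg·K)): m²/(s²·K)
  ΔT (temperature change): K

Multiplying the contributions: [kg] · [m²/(s²·K)] · [K]
Adding exponents of each base unit: kg: 1, m: 2, s: -2
SI base units of heat: kg·m²/s²

The claimed units kg·m²/s² match the derived units, so the claim is correct.

Answer: Yes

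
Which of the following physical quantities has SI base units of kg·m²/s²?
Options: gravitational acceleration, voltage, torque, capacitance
Checking the SI base units of each option:
  gravitational acceleration (g = GM/r²): m/s²  ✗
  voltage (V = IR): kg·m²/(s³·A)  ✗
  torque (τ = Fr): kg·m²/s²  ✓ matches
  capacitance (C = Q/V): s⁴·A²/(kg·m²)  ✗

Only torque has units kg·m²/s².

Answer: torque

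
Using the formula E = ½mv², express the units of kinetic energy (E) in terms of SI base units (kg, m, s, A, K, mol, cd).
Units of each symbol in E = ½mv²:
  m (mass): kg
  v (speed): m/s  → to the power 2, contributes m²/s²
  The factor ½ is dimensionless.

Multiplying the contributions: [kg] · [m²/s²]
Adding exponents of each base unit: kg: 1, m: 2, s: -2
SI base units of kinetic energy: kg·m²/s²

Answer: kg·m²/s²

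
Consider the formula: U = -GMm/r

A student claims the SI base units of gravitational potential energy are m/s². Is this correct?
Units of each symbol in U = -GMm/r:
  G (gravitational constant): m³/(kg·s²)
  M (mass): kg
  m (mass): kg
  r (distance): m  → in the denominator, contributes 1/m
  The minus sign does not affect the units.

Multiplying the contributions: [m³/(kg·s²)] · [kg] · [kg] · [1/m]
Adding exponents of each base unit: kg: 1, m: 2, s: -2
SI base units of gravitational potential energy: kg·m²/s²

The claimed units m/s² (exponents m: 1, s: -2) do not match the derived units kg·m²/s² (exponents kg: 1, m: 2, s: -2), so the claim is incorrect.

Answer: No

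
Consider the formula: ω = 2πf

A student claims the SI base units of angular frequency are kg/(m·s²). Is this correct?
Units of each symbol in ω = 2πf:
  f (frequency): 1/s
  The factor 2π is dimensionless.

Multiplying the contributions: [1/s]
Adding exponents of each base unit: s: -1
SI base units of angular frequency: 1/s

The claimed units kg/(m·s²) (exponents kg: 1, m: -1, s: -2) do not match the derived units 1/s (exponents s: -1), so the claim is incorrect.

Answer: No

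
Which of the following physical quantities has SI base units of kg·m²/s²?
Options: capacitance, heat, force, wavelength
Checking the SI base units of each option:
  capacitance (C = Q/V): s⁴·A²/(kg·m²)  ✗
  heat (Q = mcΔT): kg·m²/s²  ✓ matches
  force (F = ma): kg·m/s²  ✗
  wavelength (λ = v/f): m  ✗

Only heat has units kg·m²/s².

Answer: heat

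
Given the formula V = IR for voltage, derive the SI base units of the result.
Units of each symbol in V = IR:
  I (current): A
  R (resistance, in ohms): kg·m²/(s³·A²)

Multiplying the contributions: [A] · [kg·m²/(s³·A²)]
Adding exponents of each base unit: kg: 1, m: 2, s: -3, A: -1
SI base units of voltage: kg·m²/(s³·A)

Answer: kg·m²/(s³·A)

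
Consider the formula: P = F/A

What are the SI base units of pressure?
Units of each symbol in P = F/A:
  F (force): kg·m/s²
  A (area): m²  → in the denominator, contributes 1/m²

Multiplying the contributions: [kg·m/s²] · [1/m²]
Adding exponents of each base unit: kg: 1, m: -1, s: -2
SI base units of pressure: kg/(m·s²)

Answer: kg/(m·s²)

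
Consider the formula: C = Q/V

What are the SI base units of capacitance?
Units of each symbol in C = Q/V:
  Q (charge, in coulombs): s·A
  V (voltage, in volts): kg·m²/(s³·A)  → in the denominator, contributes s³·A/(kg·m²)

Multiplying the contributions: [s·A] · [s³·A/(kg·m²)]
Adding exponents of each base unit: kg: -1, m: -2, s: 4, A: 2
SI base units of capacitance: s⁴·A²/(kg·m²)

Answer: s⁴·A²/(kg·m²)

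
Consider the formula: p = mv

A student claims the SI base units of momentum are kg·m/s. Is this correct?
Units of each symbol in p = mv:
  m (mass): kg
  v (velocity): m/s

Multiplying the contributions: [kg] · [m/s]
Adding exponents of each base unit: kg: 1, m: 1, s: -1
SI base units of momentum: kg·m/s

The claimed units kg·m/s match the derived units, so the claim is correct.

Answer: Yes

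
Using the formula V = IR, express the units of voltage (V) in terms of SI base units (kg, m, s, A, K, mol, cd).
Units of each symbol in V = IR:
  I (current): A
  R (resistance, in ohms): kg·m²/(s³·A²)

Multiplying the contributions: [A] · [kg·m²/(s³·A²)]
Adding exponents of each base unit: kg: 1, m: 2, s: -3, A: -1
SI base units of voltage: kg·m²/(s³·A)

Answer: kg·m²/(s³·A)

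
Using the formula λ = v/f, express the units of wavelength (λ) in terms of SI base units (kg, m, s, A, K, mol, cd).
Units of each symbol in λ = v/f:
  v (wave speed): m/s
  f (frequency): 1/s  → in the denominator, contributes s

Multiplying the contributions: [m/s] · [s]
Adding exponents of each base unit: m: 1
SI base units of wavelength: m

Answer: m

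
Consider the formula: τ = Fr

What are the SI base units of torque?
Units of each symbol in τ = Fr:
  F (force): kg·m/s²
  r (lever arm): m

Multiplying the contributions: [kg·m/s²] · [m]
Adding exponents of each base unit: kg: 1, m: 2, s: -2
SI base units of torque: kg·m²/s²

Answer: kg·m²/s²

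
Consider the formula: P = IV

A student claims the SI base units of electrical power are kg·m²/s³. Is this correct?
Units of each symbol in P = IV:
  I (current): A
  V (voltage, in volts): kg·m²/(s³·A)

Multiplying the contributions: [A] · [kg·m²/(s³·A)]
Adding exponents of each base unit: kg: 1, m: 2, s: -3
SI base units of electrical power: kg·m²/s³

The claimed units kg·m²/s³ match the derived units, so the claim is correct.

Answer: Yes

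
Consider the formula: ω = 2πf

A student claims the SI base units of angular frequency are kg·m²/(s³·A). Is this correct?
Units of each symbol in ω = 2πf:
  f (frequency): 1/s
  The factor 2π is dimensionless.

Multiplying the contributions: [1/s]
Adding exponents of each base unit: s: -1
SI base units of angular frequency: 1/s

The claimed units kg·m²/(s³·A) (exponents kg: 1, m: 2, s: -3, A: -1) do not match the derived units 1/s (exponents s: -1), so the claim is incorrect.

Answer: No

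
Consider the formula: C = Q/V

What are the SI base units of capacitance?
Units of each symbol in C = Q/V:
  Q (charge, in coulombs): s·A
  V (voltage, in volts): kg·m²/(s³·A)  → in the denominator, contributes s³·A/(kg·m²)

Multiplying the contributions: [s·A] · [s³·A/(kg·m²)]
Adding exponents of each base unit: kg: -1, m: -2, s: 4, A: 2
SI base units of capacitance: s⁴·A²/(kg·m²)

Answer: s⁴·A²/(kg·m²)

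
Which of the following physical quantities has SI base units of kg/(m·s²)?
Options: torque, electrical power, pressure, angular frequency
Checking the SI base units of each option:
  torque (τ = Fr): kg·m²/s²  ✗
  electrical power (P = IV): kg·m²/s³  ✗
  pressure (P = F/A): kg/(m·s²)  ✓ matches
  angular frequency (ω = 2πf): 1/s  ✗

Only pressure has units kg/(m·s²).

Answer: pressure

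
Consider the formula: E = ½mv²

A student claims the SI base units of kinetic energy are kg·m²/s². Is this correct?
Units of each symbol in E = ½mv²:
  m (mass): kg
  v (speed): m/s  → to the power 2, contributes m²/s²
  The factor ½ is dimensionless.

Multiplying the contributions: [kg] · [m²/s²]
Adding exponents of each base unit: kg: 1, m: 2, s: -2
SI base units of kinetic energy: kg·m²/s²

The claimed units kg·m²/s² match the derived units, so the claim is correct.

Answer: Yes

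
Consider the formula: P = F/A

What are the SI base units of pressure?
Units of each symbol in P = F/A:
  F (force): kg·m/s²
  A (area): m²  → in the denominator, contributes 1/m²

Multiplying the contributions: [kg·m/s²] · [1/m²]
Adding exponents of each base unit: kg: 1, m: -1, s: -2
SI base units of pressure: kg/(m·s²)

Answer: kg/(m·s²)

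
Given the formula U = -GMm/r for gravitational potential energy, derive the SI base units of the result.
Units of each symbol in U = -GMm/r:
  G (gravitational constant): m³/(kg·s²)
  M (mass): kg
  m (mass): kg
  r (distance): m  → in the denominator, contributes 1/m
  The minus sign does not affect the units.

Multiplying the contributions: [m³/(kg·s²)] · [kg] · [kg] · [1/m]
Adding exponents of each base unit: kg: 1, m: 2, s: -2
SI base units of gravitational potential energy: kg·m²/s²

Answer: kg·m²/s²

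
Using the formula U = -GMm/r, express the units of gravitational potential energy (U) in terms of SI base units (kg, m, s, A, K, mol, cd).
Units of each symbol in U = -GMm/r:
  G (gravitational constant): m³/(kg·s²)
  M (mass): kg
  m (mass): kg
  r (distance): m  → in the denominator, contributes 1/m
  The minus sign does not affect the units.

Multiplying the contributions: [m³/(kg·s²)] · [kg] · [kg] · [1/m]
Adding exponents of each base unit: kg: 1, m: 2, s: -2
SI base units of gravitational potential energy: kg·m²/s²

Answer: kg·m²/s²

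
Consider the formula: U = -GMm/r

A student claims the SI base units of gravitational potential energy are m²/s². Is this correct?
Units of each symbol in U = -GMm/r:
  G (gravitational constant): m³/(kg·s²)
  M (mass): kg
  m (mass): kg
  r (distance): m  → in the denominator, contributes 1/m
  The minus sign does not affect the units.

Multiplying the contributions: [m³/(kg·s²)] · [kg] · [kg] · [1/m]
Adding exponents of each base unit: kg: 1, m: 2, s: -2
SI base units of gravitational potential energy: kg·m²/s²

The claimed units m²/s² (exponents m: 2, s: -2) do not match the derived units kg·m²/s² (exponents kg: 1, m: 2, s: -2), so the claim is incorrect.

Answer: No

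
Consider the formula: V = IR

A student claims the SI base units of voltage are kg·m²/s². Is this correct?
Units of each symbol in V = IR:
  I (current): A
  R (resistance, in ohms): kg·m²/(s³·A²)

Multiplying the contributions: [A] · [kg·m²/(s³·A²)]
Adding exponents of each base unit: kg: 1, m: 2, s: -3, A: -1
SI base units of voltage: kg·m²/(s³·A)

The claimed units kg·m²/s² (exponents kg: 1, m: 2, s: -2) do not match the derived units kg·m²/(s³·A) (exponents kg: 1, m: 2, s: -3, A: -1), so the claim is incorrect.

Answer: No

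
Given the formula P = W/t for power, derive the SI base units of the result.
Units of each symbol in P = W/t:
  W (work): kg·m²/s²
  t (time): s  → in the denominator, contributes 1/s

Multiplying the contributions: [kg·m²/s²] · [1/s]
Adding exponents of each base unit: kg: 1, m: 2, s: -3
SI base units of power: kg·m²/s³

Answer: kg·m²/s³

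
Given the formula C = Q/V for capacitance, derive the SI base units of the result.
Units of each symbol in C = Q/V:
  Q (charge, in coulombs): s·A
  V (voltage, in volts): kg·m²/(s³·A)  → in the denominator, contributes s³·A/(kg·m²)

Multiplying the contributions: [s·A] · [s³·A/(kg·m²)]
Adding exponents of each base unit: kg: -1, m: -2, s: 4, A: 2
SI base units of capacitance: s⁴·A²/(kg·m²)

Answer: s⁴·A²/(kg·m²)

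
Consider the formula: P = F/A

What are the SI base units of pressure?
Units of each symbol in P = F/A:
  F (force): kg·m/s²
  A (area): m²  → in the denominator, contributes 1/m²

Multiplying the contributions: [kg·m/s²] · [1/m²]
Adding exponents of each base unit: kg: 1, m: -1, s: -2
SI base units of pressure: kg/(m·s²)

Answer: kg/(m·s²)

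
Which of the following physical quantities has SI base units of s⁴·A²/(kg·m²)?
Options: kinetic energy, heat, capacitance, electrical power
Checking the SI base units of each option:
  kinetic energy (E = ½mv²): kg·m²/s²  ✗
  heat (Q = mcΔT): kg·m²/s²  ✗
  capacitance (C = Q/V): s⁴·A²/(kg·m²)  ✓ matches
  electrical power (P = IV): kg·m²/s³  ✗

Only capacitance has units s⁴·A²/(kg·m²).

Answer: capacitance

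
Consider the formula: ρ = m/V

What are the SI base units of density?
Units of each symbol in ρ = m/V:
  m (mass): kg
  V (volume): m³  → in the denominator, contributes 1/m³

Multiplying the contributions: [kg] · [1/m³]
Adding exponents of each base unit: kg: 1, m: -3
SI base units of density: kg/m³

Answer: kg/m³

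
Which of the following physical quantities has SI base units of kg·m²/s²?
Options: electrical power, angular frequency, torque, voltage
Checking the SI base units of each option:
  electrical power (P = IV): kg·m²/s³  ✗
  angular frequency (ω = 2πf): 1/s  ✗
  torque (τ = Fr): kg·m²/s²  ✓ matches
  voltage (V = IR): kg·m²/(s³·A)  ✗

Only torque has units kg·m²/s².

Answer: torque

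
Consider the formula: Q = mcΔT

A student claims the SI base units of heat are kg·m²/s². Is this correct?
Units of each symbol in Q = mcΔT:
  m (mass): kg
  c (specific heat capacity, in J/(kg·K)): m²/(s²·K)
  ΔT (temperature change): K

Multiplying the contributions: [kg] · [m²/(s²·K)] · [K]
Adding exponents of each base unit: kg: 1, m: 2, s: -2
SI base units of heat: kg·m²/s²

The claimed units kg·m²/s² match the derived units, so the claim is correct.

Answer: Yes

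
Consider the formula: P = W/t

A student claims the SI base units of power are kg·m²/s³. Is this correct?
Units of each symbol in P = W/t:
  W (work): kg·m²/s²
  t (time): s  → in the denominator, contributes 1/s

Multiplying the contributions: [kg·m²/s²] · [1/s]
Adding exponents of each base unit: kg: 1, m: 2, s: -3
SI base units of power: kg·m²/s³

The claimed units kg·m²/s³ match the derived units, so the claim is correct.

Answer: Yes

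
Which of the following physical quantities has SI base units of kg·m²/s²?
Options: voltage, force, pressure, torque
Checking the SI base units of each option:
  voltage (V = IR): kg·m²/(s³·A)  ✗
  force (F = ma): kg·m/s²  ✗
  pressure (P = F/A): kg/(m·s²)  ✗
  torque (τ = Fr): kg·m²/s²  ✓ matches

Only torque has units kg·m²/s².

Answer: torque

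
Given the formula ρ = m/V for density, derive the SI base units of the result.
Units of each symbol in ρ = m/V:
  m (mass): kg
  V (volume): m³  → in the denominator, contributes 1/m³

Multiplying the contributions: [kg] · [1/m³]
Adding exponents of each base unit: kg: 1, m: -3
SI base units of density: kg/m³

Answer: kg/m³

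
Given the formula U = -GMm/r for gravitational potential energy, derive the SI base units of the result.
Units of each symbol in U = -GMm/r:
  G (gravitational constant): m³/(kg·s²)
  M (mass): kg
  m (mass): kg
  r (distance): m  → in the denominator, contributes 1/m
  The minus sign does not affect the units.

Multiplying the contributions: [m³/(kg·s²)] · [kg] · [kg] · [1/m]
Adding exponents of each base unit: kg: 1, m: 2, s: -2
SI base units of gravitational potential energy: kg·m²/s²

Answer: kg·m²/s²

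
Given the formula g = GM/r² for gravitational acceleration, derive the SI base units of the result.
Units of each symbol in g = GM/r²:
  G (gravitational constant): m³/(kg·s²)
  M (mass): kg
  r (distance): m  → to the power 2 in the denominator, contributes 1/m²

Multiplying the contributions: [m³/(kg·s²)] · [kg] · [1/m²]
Adding exponents of each base unit: m: 1, s: -2
SI base units of gravitational acceleration: m/s²

Answer: m/s²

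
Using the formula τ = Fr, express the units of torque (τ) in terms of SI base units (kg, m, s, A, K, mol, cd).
Units of each symbol in τ = Fr:
  F (force): kg·m/s²
  r (lever arm): m

Multiplying the contributions: [kg·m/s²] · [m]
Adding exponents of each base unit: kg: 1, m: 2, s: -2
SI base units of torque: kg·m²/s²

Answer: kg·m²/s²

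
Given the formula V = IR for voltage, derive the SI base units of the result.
Units of each symbol in V = IR:
  I (current): A
  R (resistance, in ohms): kg·m²/(s³·A²)

Multiplying the contributions: [A] · [kg·m²/(s³·A²)]
Adding exponents of each base unit: kg: 1, m: 2, s: -3, A: -1
SI base units of voltage: kg·m²/(s³·A)

Answer: kg·m²/(s³·A)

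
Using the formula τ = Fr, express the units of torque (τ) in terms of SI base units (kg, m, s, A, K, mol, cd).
Units of each symbol in τ = Fr:
  F (force): kg·m/s²
  r (lever arm): m

Multiplying the contributions: [kg·m/s²] · [m]
Adding exponents of each base unit: kg: 1, m: 2, s: -2
SI base units of torque: kg·m²/s²

Answer: kg·m²/s²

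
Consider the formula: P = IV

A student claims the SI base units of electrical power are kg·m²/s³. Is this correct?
Units of each symbol in P = IV:
  I (current): A
  V (voltage, in volts): kg·m²/(s³·A)

Multiplying the contributions: [A] · [kg·m²/(s³·A)]
Adding exponents of each base unit: kg: 1, m: 2, s: -3
SI base units of electrical power: kg·m²/s³

The claimed units kg·m²/s³ match the derived units, so the claim is correct.

Answer: Yes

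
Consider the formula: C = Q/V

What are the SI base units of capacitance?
Units of each symbol in C = Q/V:
  Q (charge, in coulombs): s·A
  V (voltage, in volts): kg·m²/(s³·A)  → in the denominator, contributes s³·A/(kg·m²)

Multiplying the contributions: [s·A] · [s³·A/(kg·m²)]
Adding exponents of each base unit: kg: -1, m: -2, s: 4, A: 2
SI base units of capacitance: s⁴·A²/(kg·m²)

Answer: s⁴·A²/(kg·m²)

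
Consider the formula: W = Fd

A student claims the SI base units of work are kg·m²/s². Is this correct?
Units of each symbol in W = Fd:
  F (force): kg·m/s²
  d (displacement): m

Multiplying the contributions: [kg·m/s²] · [m]
Adding exponents of each base unit: kg: 1, m: 2, s: -2
SI base units of work: kg·m²/s²

The claimed units kg·m²/s² match the derived units, so the claim is correct.

Answer: Yes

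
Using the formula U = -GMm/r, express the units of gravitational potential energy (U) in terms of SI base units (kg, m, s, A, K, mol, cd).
Units of each symbol in U = -GMm/r:
  G (gravitational constant): m³/(kg·s²)
  M (mass): kg
  m (mass): kg
  r (distance): m  → in the denominator, contributes 1/m
  The minus sign does not affect the units.

Multiplying the contributions: [m³/(kg·s²)] · [kg] · [kg] · [1/m]
Adding exponents of each base unit: kg: 1, m: 2, s: -2
SI base units of gravitational potential energy: kg·m²/s²

Answer: kg·m²/s²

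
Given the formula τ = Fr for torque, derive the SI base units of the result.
Units of each symbol in τ = Fr:
  F (force): kg·m/s²
  r (lever arm): m

Multiplying the contributions: [kg·m/s²] · [m]
Adding exponents of each base unit: kg: 1, m: 2, s: -2
SI base units of torque: kg·m²/s²

Answer: kg·m²/s²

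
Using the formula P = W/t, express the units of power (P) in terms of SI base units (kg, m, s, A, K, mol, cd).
Units of each symbol in P = W/t:
  W (work): kg·m²/s²
  t (time): s  → in the denominator, contributes 1/s

Multiplying the contributions: [kg·m²/s²] · [1/s]
Adding exponents of each base unit: kg: 1, m: 2, s: -3
SI base units of power: kg·m²/s³

Answer: kg·m²/s³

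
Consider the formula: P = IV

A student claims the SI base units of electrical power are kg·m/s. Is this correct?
Units of each symbol in P = IV:
  I (current): A
  V (voltage, in volts): kg·m²/(s³·A)

Multiplying the contributions: [A] · [kg·m²/(s³·A)]
Adding exponents of each base unit: kg: 1, m: 2, s: -3
SI base units of electrical power: kg·m²/s³

The claimed units kg·m/s (exponents kg: 1, m: 1, s: -1) do not match the derived units kg·m²/s³ (exponents kg: 1, m: 2, s: -3), so the claim is incorrect.

Answer: No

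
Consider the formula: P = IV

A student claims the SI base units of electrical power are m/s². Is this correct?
Units of each symbol in P = IV:
  I (current): A
  V (voltage, in volts): kg·m²/(s³·A)

Multiplying the contributions: [A] · [kg·m²/(s³·A)]
Adding exponents of each base unit: kg: 1, m: 2, s: -3
SI base units of electrical power: kg·m²/s³

The claimed units m/s² (exponents m: 1, s: -2) do not match the derived units kg·m²/s³ (exponents kg: 1, m: 2, s: -3), so the claim is incorrect.

Answer: No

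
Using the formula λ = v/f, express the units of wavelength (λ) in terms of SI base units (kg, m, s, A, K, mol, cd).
Units of each symbol in λ = v/f:
  v (wave speed): m/s
  f (frequency): 1/s  → in the denominator, contributes s

Multiplying the contributions: [m/s] · [s]
Adding exponents of each base unit: m: 1
SI base units of wavelength: m

Answer: m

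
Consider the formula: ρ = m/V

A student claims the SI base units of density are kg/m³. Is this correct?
Units of each symbol in ρ = m/V:
  m (mass): kg
  V (volume): m³  → in the denominator, contributes 1/m³

Multiplying the contributions: [kg] · [1/m³]
Adding exponents of each base unit: kg: 1, m: -3
SI base units of density: kg/m³

The claimed units kg/m³ match the derived units, so the claim is correct.

Answer: Yes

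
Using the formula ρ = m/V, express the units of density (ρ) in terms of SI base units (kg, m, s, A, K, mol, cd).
Units of each symbol in ρ = m/V:
  m (mass): kg
  V (volume): m³  → in the denominator, contributes 1/m³

Multiplying the contributions: [kg] · [1/m³]
Adding exponents of each base unit: kg: 1, m: -3
SI base units of density: kg/m³

Answer: kg/m³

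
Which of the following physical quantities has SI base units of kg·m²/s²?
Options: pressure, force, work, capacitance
Checking the SI base units of each option:
  pressure (P = F/A): kg/(m·s²)  ✗
  force (F = ma): kg·m/s²  ✗
  work (W = Fd): kg·m²/s²  ✓ matches
  capacitance (C = Q/V): s⁴·A²/(kg·m²)  ✗

Only work has units kg·m²/s².

Answer: work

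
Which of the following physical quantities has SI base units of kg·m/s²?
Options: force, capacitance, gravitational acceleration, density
Checking the SI base units of each option:
  force (F = ma): kg·m/s²  ✓ matches
  capacitance (C = Q/V): s⁴·A²/(kg·m²)  ✗
  gravitational acceleration (g = GM/r²): m/s²  ✗
  density (ρ = m/V): kg/m³  ✗

Only force has units kg·m/s².

Answer: force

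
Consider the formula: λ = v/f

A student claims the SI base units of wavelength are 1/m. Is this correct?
Units of each symbol in λ = v/f:
  v (wave speed): m/s
  f (frequency): 1/s  → in the denominator, contributes s

Multiplying the contributions: [m/s] · [s]
Adding exponents of each base unit: m: 1
SI base units of wavelength: m

The claimed units 1/m (exponents m: -1) do not match the derived units m (exponents m: 1), so the claim is incorrect.

Answer: No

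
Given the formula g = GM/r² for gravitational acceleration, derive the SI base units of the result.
Units of each symbol in g = GM/r²:
  G (gravitational constant): m³/(kg·s²)
  M (mass): kg
  r (distance): m  → to the power 2 in the denominator, contributes 1/m²

Multiplying the contributions: [m³/(kg·s²)] · [kg] · [1/m²]
Adding exponents of each base unit: m: 1, s: -2
SI base units of gravitational acceleration: m/s²

Answer: m/s²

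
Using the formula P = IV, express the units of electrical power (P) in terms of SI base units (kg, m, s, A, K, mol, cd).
Units of each symbol in P = IV:
  I (current): A
  V (voltage, in volts): kg·m²/(s³·A)

Multiplying the contributions: [A] · [kg·m²/(s³·A)]
Adding exponents of each base unit: kg: 1, m: 2, s: -3
SI base units of electrical power: kg·m²/s³

Answer: kg·m²/s³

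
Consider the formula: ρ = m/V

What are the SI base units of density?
Units of each symbol in ρ = m/V:
  m (mass): kg
  V (volume): m³  → in the denominator, contributes 1/m³

Multiplying the contributions: [kg] · [1/m³]
Adding exponents of each base unit: kg: 1, m: -3
SI base units of density: kg/m³

Answer: kg/m³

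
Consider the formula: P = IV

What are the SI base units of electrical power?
Units of each symbol in P = IV:
  I (current): A
  V (voltage, in volts): kg·m²/(s³·A)

Multiplying the contributions: [A] · [kg·m²/(s³·A)]
Adding exponents of each base unit: kg: 1, m: 2, s: -3
SI base units of electrical power: kg·m²/s³

Answer: kg·m²/s³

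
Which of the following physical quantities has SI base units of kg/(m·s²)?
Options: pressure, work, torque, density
Checking the SI base units of each option:
  pressure (P = F/A): kg/(m·s²)  ✓ matches
  work (W = Fd): kg·m²/s²  ✗
  torque (τ = Fr): kg·m²/s²  ✗
  density (ρ = m/V): kg/m³  ✗

Only pressure has units kg/(m·s²).

Answer: pressure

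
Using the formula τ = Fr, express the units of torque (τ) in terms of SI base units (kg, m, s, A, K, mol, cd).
Units of each symbol in τ = Fr:
  F (force): kg·m/s²
  r (lever arm): m

Multiplying the contributions: [kg·m/s²] · [m]
Adding exponents of each base unit: kg: 1, m: 2, s: -2
SI base units of torque: kg·m²/s²

Answer: kg·m²/s²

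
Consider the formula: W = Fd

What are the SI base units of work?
Units of each symbol in W = Fd:
  F (force): kg·m/s²
  d (displacement): m

Multiplying the contributions: [kg·m/s²] · [m]
Adding exponents of each base unit: kg: 1, m: 2, s: -2
SI base units of work: kg·m²/s²

Answer: kg·m²/s²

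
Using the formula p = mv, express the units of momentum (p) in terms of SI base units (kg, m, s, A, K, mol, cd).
Units of each symbol in p = mv:
  m (mass): kg
  v (velocity): m/s

Multiplying the contributions: [kg] · [m/s]
Adding exponents of each base unit: kg: 1, m: 1, s: -1
SI base units of momentum: kg·m/s

Answer: kg·m/s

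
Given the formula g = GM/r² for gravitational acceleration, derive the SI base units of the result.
Units of each symbol in g = GM/r²:
  G (gravitational constant): m³/(kg·s²)
  M (mass): kg
  r (distance): m  → to the power 2 in the denominator, contributes 1/m²

Multiplying the contributions: [m³/(kg·s²)] · [kg] · [1/m²]
Adding exponents of each base unit: m: 1, s: -2
SI base units of gravitational acceleration: m/s²

Answer: m/s²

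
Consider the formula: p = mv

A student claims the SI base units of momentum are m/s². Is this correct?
Units of each symbol in p = mv:
  m (mass): kg
  v (velocity): m/s

Multiplying the contributions: [kg] · [m/s]
Adding exponents of each base unit: kg: 1, m: 1, s: -1
SI base units of momentum: kg·m/s

The claimed units m/s² (exponents m: 1, s: -2) do not match the derived units kg·m/s (exponents kg: 1, m: 1, s: -1), so the claim is incorrect.

Answer: No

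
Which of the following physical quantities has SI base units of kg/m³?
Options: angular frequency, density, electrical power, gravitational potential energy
Checking the SI base units of each option:
  angular frequency (ω = 2πf): 1/s  ✗
  density (ρ = m/V): kg/m³  ✓ matches
  electrical power (P = IV): kg·m²/s³  ✗
  gravitational potential energy (U = -GMm/r): kg·m²/s²  ✗

Only density has units kg/m³.

Answer: density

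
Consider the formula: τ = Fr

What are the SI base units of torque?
Units of each symbol in τ = Fr:
  F (force): kg·m/s²
  r (lever arm): m

Multiplying the contributions: [kg·m/s²] · [m]
Adding exponents of each base unit: kg: 1, m: 2, s: -2
SI base units of torque: kg·m²/s²

Answer: kg·m²/s²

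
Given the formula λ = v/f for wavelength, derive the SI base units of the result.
Units of each symbol in λ = v/f:
  v (wave speed): m/s
  f (frequency): 1/s  → in the denominator, contributes s

Multiplying the contributions: [m/s] · [s]
Adding exponents of each base unit: m: 1
SI base units of wavelength: m

Answer: m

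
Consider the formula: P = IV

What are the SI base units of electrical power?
Units of each symbol in P = IV:
  I (current): A
  V (voltage, in volts): kg·m²/(s³·A)

Multiplying the contributions: [A] · [kg·m²/(s³·A)]
Adding exponents of each base unit: kg: 1, m: 2, s: -3
SI base units of electrical power: kg·m²/s³

Answer: kg·m²/s³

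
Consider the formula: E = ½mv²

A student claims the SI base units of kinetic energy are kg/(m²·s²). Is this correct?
Units of each symbol in E = ½mv²:
  m (mass): kg
  v (speed): m/s  → to the power 2, contributes m²/s²
  The factor ½ is dimensionless.

Multiplying the contributions: [kg] · [m²/s²]
Adding exponents of each base unit: kg: 1, m: 2, s: -2
SI base units of kinetic energy: kg·m²/s²

The claimed units kg/(m²·s²) (exponents kg: 1, m: -2, s: -2) do not match the derived units kg·m²/s² (exponents kg: 1, m: 2, s: -2), so the claim is incorrect.

Answer: No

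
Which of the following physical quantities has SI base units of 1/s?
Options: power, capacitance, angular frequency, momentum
Checking the SI base units of each option:
  power (P = W/t): kg·m²/s³  ✗
  capacitance (C = Q/V): s⁴·A²/(kg·m²)  ✗
  angular frequency (ω = 2πf): 1/s  ✓ matches
  momentum (p = mv): kg·m/s  ✗

Only angular frequency has units 1/s.

Answer: angular frequency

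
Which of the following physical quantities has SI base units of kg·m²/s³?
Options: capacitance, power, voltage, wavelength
Checking the SI base units of each option:
  capacitance (C = Q/V): s⁴·A²/(kg·m²)  ✗
  power (P = W/t): kg·m²/s³  ✓ matches
  voltage (V = IR): kg·m²/(s³·A)  ✗
  wavelength (λ = v/f): m  ✗

Only power has units kg·m²/s³.

Answer: power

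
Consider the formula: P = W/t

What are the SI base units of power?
Units of each symbol in P = W/t:
  W (work): kg·m²/s²
  t (time): s  → in the denominator, contributes 1/s

Multiplying the contributions: [kg·m²/s²] · [1/s]
Adding exponents of each base unit: kg: 1, m: 2, s: -3
SI base units of power: kg·m²/s³

Answer: kg·m²/s³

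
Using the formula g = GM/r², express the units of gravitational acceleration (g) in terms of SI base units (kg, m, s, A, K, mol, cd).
Units of each symbol in g = GM/r²:
  G (gravitational constant): m³/(kg·s²)
  M (mass): kg
  r (distance): m  → to the power 2 in the denominator, contributes 1/m²

Multiplying the contributions: [m³/(kg·s²)] · [kg] · [1/m²]
Adding exponents of each base unit: m: 1, s: -2
SI base units of gravitational acceleration: m/s²

Answer: m/s²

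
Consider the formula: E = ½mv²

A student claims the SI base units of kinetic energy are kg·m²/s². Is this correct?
Units of each symbol in E = ½mv²:
  m (mass): kg
  v (speed): m/s  → to the power 2, contributes m²/s²
  The factor ½ is dimensionless.

Multiplying the contributions: [kg] · [m²/s²]
Adding exponents of each base unit: kg: 1, m: 2, s: -2
SI base units of kinetic energy: kg·m²/s²

The claimed units kg·m²/s² match the derived units, so the claim is correct.

Answer: Yes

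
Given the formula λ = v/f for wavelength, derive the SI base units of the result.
Units of each symbol in λ = v/f:
  v (wave speed): m/s
  f (frequency): 1/s  → in the denominator, contributes s

Multiplying the contributions: [m/s] · [s]
Adding exponents of each base unit: m: 1
SI base units of wavelength: m

Answer: m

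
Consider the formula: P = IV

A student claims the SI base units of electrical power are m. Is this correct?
Units of each symbol in P = IV:
  I (current): A
  V (voltage, in volts): kg·m²/(s³·A)

Multiplying the contributions: [A] · [kg·m²/(s³·A)]
Adding exponents of each base unit: kg: 1, m: 2, s: -3
SI base units of electrical power: kg·m²/s³

The claimed units m (exponents m: 1) do not match the derived units kg·m²/s³ (exponents kg: 1, m: 2, s: -3), so the claim is incorrect.

Answer: No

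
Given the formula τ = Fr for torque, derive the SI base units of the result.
Units of each symbol in τ = Fr:
  F (force): kg·m/s²
  r (lever arm): m

Multiplying the contributions: [kg·m/s²] · [m]
Adding exponents of each base unit: kg: 1, m: 2, s: -2
SI base units of torque: kg·m²/s²

Answer: kg·m²/s²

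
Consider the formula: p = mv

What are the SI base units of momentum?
Units of each symbol in p = mv:
  m (mass): kg
  v (velocity): m/s

Multiplying the contributions: [kg] · [m/s]
Adding exponents of each base unit: kg: 1, m: 1, s: -1
SI base units of momentum: kg·m/s

Answer: kg·m/s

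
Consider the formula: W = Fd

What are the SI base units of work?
Units of each symbol in W = Fd:
  F (force): kg·m/s²
  d (displacement): m

Multiplying the contributions: [kg·m/s²] · [m]
Adding exponents of each base unit: kg: 1, m: 2, s: -2
SI base units of work: kg·m²/s²

Answer: kg·m²/s²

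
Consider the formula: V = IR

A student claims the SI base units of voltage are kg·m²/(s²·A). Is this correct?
Units of each symbol in V = IR:
  I (current): A
  R (resistance, in ohms): kg·m²/(s³·A²)

Multiplying the contributions: [A] · [kg·m²/(s³·A²)]
Adding exponents of each base unit: kg: 1, m: 2, s: -3, A: -1
SI base units of voltage: kg·m²/(s³·A)

The claimed units kg·m²/(s²·A) (exponents kg: 1, m: 2, s: -2, A: -1) do not match the derived units kg·m²/(s³·A) (exponents kg: 1, m: 2, s: -3, A: -1), so the claim is incorrect.

Answer: No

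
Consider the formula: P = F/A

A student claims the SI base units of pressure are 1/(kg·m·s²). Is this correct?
Units of each symbol in P = F/A:
  F (force): kg·m/s²
  A (area): m²  → in the denominator, contributes 1/m²

Multiplying the contributions: [kg·m/s²] · [1/m²]
Adding exponents of each base unit: kg: 1, m: -1, s: -2
SI base units of pressure: kg/(m·s²)

The claimed units 1/(kg·m·s²) (exponents kg: -1, m: -1, s: -2) do not match the derived units kg/(m·s²) (exponents kg: 1, m: -1, s: -2), so the claim is incorrect.

Answer: No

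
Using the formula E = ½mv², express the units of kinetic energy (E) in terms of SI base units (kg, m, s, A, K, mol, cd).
Units of each symbol in E = ½mv²:
  m (mass): kg
  v (speed): m/s  → to the power 2, contributes m²/s²
  The factor ½ is dimensionless.

Multiplying the contributions: [kg] · [m²/s²]
Adding exponents of each base unit: kg: 1, m: 2, s: -2
SI base units of kinetic energy: kg·m²/s²

Answer: kg·m²/s²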